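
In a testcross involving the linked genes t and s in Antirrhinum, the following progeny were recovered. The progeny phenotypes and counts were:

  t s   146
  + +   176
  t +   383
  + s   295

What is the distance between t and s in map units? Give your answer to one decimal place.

The two most frequent classes, + s (295) and t + (383), are the parental types, so the F1 was + s / t +.
The recombinant classes are + + and t s: 176 + 146 = 322.
Recombination frequency = 322/1000 = 0.3220 ≈ 32.2%, i.e. 32.2 map units.

32.2 map units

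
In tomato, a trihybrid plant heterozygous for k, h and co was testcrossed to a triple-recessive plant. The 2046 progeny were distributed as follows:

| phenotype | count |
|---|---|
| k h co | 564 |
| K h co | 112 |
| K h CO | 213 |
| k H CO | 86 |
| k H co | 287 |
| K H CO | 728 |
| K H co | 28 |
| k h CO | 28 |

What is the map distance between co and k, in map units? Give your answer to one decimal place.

12.4 map units

The two most frequent reciprocal classes, k h co and K H CO, are the parental types, so the F1 was k h co / K H CO.
The two rarest classes, k h CO and K H co, are the double crossovers. Comparing them with the parentals, only the co allele has switched, so co is the middle locus and the order is k – co – h.
Crossovers in the k–co interval produce the single-crossover classes K h co and k H CO (112 + 86 = 198) plus the double crossovers (56).
RF(k–co) = (198 + 56) / 2046 = 254/2046 = 0.1241 → 12.4 map units.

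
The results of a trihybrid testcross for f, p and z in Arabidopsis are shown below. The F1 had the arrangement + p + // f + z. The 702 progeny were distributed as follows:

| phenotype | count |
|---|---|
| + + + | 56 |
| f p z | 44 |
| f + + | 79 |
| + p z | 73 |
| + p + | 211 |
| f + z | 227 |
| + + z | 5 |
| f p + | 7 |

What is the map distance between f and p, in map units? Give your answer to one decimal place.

The two rarest classes, f p + and + + z, are the double crossovers. Comparing them with the parentals, only the f allele has switched, so f is the middle locus and the order is p – f – z.
Crossovers in the p–f interval produce the single-crossover classes + + + and f p z (56 + 44 = 100) plus the double crossovers (12).
RF(p–f) = (100 + 12) / 702 = 112/702 = 0.1595 → 16.0 map units.

16.0 map units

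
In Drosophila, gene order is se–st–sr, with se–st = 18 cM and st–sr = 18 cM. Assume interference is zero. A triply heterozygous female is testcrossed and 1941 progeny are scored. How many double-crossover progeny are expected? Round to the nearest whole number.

Map distances give recombination frequencies of 0.180 and 0.180 for the two intervals.
With no interference, expected double-crossover frequency = 0.180 × 0.180 = 0.03240.
Expected number = 0.03240 × 1941 = 62.89 ≈ 63.

63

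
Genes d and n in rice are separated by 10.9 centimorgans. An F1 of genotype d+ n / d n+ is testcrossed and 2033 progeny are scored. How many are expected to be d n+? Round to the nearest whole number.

A map distance of 10.9 centimorgans corresponds to a recombination frequency of 0.109.
The F1 is d+ n / d n+, so d n+ is a parental gamete class with expected frequency (1 − r)/2 = 0.891/2 = 0.4455.
Expected number = 0.4455 × 2033 = 905.70 ≈ 906.

906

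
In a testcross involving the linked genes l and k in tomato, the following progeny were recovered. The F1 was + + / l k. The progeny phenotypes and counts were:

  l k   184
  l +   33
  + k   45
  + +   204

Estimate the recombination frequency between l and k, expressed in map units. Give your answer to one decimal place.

The recombinant classes are + k and l +: 45 + 33 = 78.
Recombination frequency = 78/466 = 0.1674 ≈ 16.7%, i.e. 16.7 map units.

16.7 map units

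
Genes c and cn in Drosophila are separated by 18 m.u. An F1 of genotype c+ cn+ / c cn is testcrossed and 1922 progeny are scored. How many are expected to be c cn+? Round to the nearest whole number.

173

A map distance of 18 m.u. corresponds to a recombination frequency of 0.180.
The F1 is c+ cn+ / c cn, so c cn+ is a recombinant gamete class with expected frequency r/2 = 0.180/2 = 0.0900.
Expected number = 0.0900 × 1922 = 172.98 ≈ 173.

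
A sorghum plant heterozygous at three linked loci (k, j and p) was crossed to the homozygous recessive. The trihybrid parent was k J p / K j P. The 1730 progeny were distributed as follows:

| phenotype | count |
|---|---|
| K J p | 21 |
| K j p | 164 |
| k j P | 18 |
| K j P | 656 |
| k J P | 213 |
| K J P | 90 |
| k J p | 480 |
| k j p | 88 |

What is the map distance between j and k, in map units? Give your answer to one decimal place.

The two rarest classes, K J p and k j P, are the double crossovers. Comparing them with the parentals, only the k allele has switched, so k is the middle locus and the order is j – k – p.
Crossovers in the j–k interval produce the single-crossover classes k j p and K J P (88 + 90 = 178) plus the double crossovers (39).
RF(j–k) = (178 + 39) / 1730 = 217/1730 = 0.1254 → 12.5 map units.

12.5 map units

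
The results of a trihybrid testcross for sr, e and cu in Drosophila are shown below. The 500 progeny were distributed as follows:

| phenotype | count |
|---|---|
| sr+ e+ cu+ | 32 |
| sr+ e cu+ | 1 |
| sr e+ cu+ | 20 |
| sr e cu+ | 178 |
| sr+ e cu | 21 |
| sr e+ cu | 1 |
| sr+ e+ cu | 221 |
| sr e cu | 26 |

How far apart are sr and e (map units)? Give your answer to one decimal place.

The two most frequent reciprocal classes, sr+ e+ cu and sr e cu+, are the parental types, so the F1 was sr+ e+ cu / sr e cu+.
The two rarest classes, sr e+ cu and sr+ e cu+, are the double crossovers. Comparing them with the parentals, only the sr allele has switched, so sr is the middle locus and the order is cu – sr – e.
Crossovers in the sr–e interval produce the single-crossover classes sr+ e cu and sr e+ cu+ (21 + 20 = 41) plus the double crossovers (2).
RF(sr–e) = (41 + 2) / 500 = 43/500 = 0.0860 → 8.6 map units.

8.6 map units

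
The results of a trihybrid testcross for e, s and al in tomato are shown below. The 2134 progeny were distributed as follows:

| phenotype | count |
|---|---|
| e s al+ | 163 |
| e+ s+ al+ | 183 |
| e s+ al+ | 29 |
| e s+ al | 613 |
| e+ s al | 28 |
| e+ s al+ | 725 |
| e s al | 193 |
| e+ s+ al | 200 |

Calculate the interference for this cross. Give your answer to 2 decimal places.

0.33

The two most frequent reciprocal classes, e s+ al and e+ s al+, are the parental types, so the F1 was e s+ al / e+ s al+.
The two rarest classes, e s+ al+ and e+ s al, are the double crossovers. Comparing them with the parentals, only the al allele has switched, so al is the middle locus and the order is s – al – e.
s–al: (376 + 57)/2134 = 0.2029; al–e: (363 + 57)/2134 = 0.1968.
Expected DCO frequency = 0.2029 × 0.1968 ≈ 0.03993; observed = 57/2134 ≈ 0.02671.
Coefficient of coincidence = 0.02671/0.03993 ≈ 0.67; interference = 1 − 0.67 = 0.33.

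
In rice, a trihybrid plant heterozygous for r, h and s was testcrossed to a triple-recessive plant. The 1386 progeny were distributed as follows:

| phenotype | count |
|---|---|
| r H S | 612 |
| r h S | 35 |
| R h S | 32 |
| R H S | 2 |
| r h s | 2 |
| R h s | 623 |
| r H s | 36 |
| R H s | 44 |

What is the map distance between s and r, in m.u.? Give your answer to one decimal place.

The two most frequent reciprocal classes, r H S and R h s, are the parental types, so the F1 was r H S / R h s.
The two rarest classes, R H S and r h s, are the double crossovers. Comparing them with the parentals, only the r allele has switched, so r is the middle locus and the order is s – r – h.
Crossovers in the s–r interval produce the single-crossover classes r H s and R h S (36 + 32 = 68) plus the double crossovers (4).
RF(s–r) = (68 + 4) / 1386 = 72/1386 = 0.0519 → 5.2 m.u.

5.2 m.u.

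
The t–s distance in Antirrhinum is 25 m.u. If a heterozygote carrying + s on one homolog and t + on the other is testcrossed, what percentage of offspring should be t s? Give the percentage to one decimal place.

12.5%

A map distance of 25 m.u. corresponds to a recombination frequency of 0.250.
The F1 is + s / t +, so t s is a recombinant gamete class with expected frequency r/2 = 0.250/2 = 0.1250.
That is 0.1250 = 12.5% of the progeny.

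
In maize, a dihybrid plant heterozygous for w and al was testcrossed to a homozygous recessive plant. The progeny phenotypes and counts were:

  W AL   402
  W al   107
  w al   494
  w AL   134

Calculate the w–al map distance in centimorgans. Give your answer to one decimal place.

21.2 centimorgans

The two most frequent classes, W AL (402) and w al (494), are the parental types, so the F1 was W AL / w al.
The recombinant classes are W al and w AL: 107 + 134 = 241.
Recombination frequency = 241/1137 = 0.2120 ≈ 21.2%, i.e. 21.2 centimorgans.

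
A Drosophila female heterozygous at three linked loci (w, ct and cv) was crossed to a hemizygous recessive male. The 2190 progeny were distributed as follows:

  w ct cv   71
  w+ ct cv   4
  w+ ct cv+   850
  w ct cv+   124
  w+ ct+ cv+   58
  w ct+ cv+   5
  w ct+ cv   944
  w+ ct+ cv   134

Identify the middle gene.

The two most frequent reciprocal classes, w+ ct cv+ and w ct+ cv, are the parental types, so the F1 was w+ ct cv+ / w ct+ cv.
The two rarest classes, w+ ct cv and w ct+ cv+, are the double crossovers. Comparing them with the parentals, only the cv allele has switched, so cv is the middle locus and the order is ct – cv – w.

cv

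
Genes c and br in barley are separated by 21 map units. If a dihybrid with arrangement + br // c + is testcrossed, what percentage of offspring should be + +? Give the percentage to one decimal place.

A map distance of 21 map units corresponds to a recombination frequency of 0.210.
The F1 is + br / c +, so + + is a recombinant gamete class with expected frequency r/2 = 0.210/2 = 0.1050.
That is 0.1050 = 10.5% of the progeny.

10.5%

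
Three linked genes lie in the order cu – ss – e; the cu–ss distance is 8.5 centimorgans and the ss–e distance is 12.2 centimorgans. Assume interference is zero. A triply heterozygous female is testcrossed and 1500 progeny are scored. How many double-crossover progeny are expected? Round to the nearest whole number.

16

Map distances give recombination frequencies of 0.085 and 0.122 for the two intervals.
With no interference, expected double-crossover frequency = 0.085 × 0.122 = 0.01037.
Expected number = 0.01037 × 1500 = 15.56 ≈ 16.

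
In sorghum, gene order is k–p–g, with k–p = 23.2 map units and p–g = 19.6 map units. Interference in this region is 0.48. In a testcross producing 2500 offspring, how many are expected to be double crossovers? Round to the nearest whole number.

Map distances give recombination frequencies of 0.232 and 0.196 for the two intervals.
With interference 0.48 (so coincidence = 0.52), expected double-crossover frequency = 0.232 × 0.196 × 0.52 = 0.02365.
Expected number = 0.02365 × 2500 = 59.11 ≈ 59.

59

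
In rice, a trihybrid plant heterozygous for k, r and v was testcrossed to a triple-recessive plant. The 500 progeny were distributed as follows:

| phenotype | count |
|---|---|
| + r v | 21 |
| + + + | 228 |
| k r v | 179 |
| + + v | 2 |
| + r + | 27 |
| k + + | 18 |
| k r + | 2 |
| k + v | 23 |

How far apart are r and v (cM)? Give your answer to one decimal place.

10.8 cM

The two most frequent reciprocal classes, + + + and k r v, are the parental types, so the F1 was + + + / k r v.
The two rarest classes, + + v and k r +, are the double crossovers. Comparing them with the parentals, only the v allele has switched, so v is the middle locus and the order is k – v – r.
Crossovers in the v–r interval produce the single-crossover classes + r + and k + v (27 + 23 = 50) plus the double crossovers (4).
RF(v–r) = (50 + 4) / 500 = 54/500 = 0.1080 → 10.8 cM.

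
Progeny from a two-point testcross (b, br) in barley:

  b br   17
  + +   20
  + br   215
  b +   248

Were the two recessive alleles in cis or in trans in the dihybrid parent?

trans

The two most frequent classes are + br (215) and b + (248); these are the parental (non-recombinant) types.
So the F1 carried + br on one chromosome and b + on the other — the recessive alleles are on opposite chromosomes (trans / repulsion).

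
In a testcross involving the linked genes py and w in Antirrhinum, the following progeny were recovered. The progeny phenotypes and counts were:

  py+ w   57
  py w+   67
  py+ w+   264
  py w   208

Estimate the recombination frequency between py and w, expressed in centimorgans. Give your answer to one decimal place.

The two most frequent classes, py+ w+ (264) and py w (208), are the parental types, so the F1 was py+ w+ / py w.
The recombinant classes are py+ w and py w+: 57 + 67 = 124.
Recombination frequency = 124/596 = 0.2081 ≈ 20.8%, i.e. 20.8 centimorgans.

20.8 centimorgans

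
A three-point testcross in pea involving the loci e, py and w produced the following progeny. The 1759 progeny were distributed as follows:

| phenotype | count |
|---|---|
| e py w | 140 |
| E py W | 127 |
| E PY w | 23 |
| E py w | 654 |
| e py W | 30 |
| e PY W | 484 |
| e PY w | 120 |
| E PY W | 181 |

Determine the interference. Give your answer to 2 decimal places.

The two most frequent reciprocal classes, E py w and e PY W, are the parental types, so the F1 was E py w / e PY W.
The two rarest classes, E PY w and e py W, are the double crossovers. Comparing them with the parentals, only the py allele has switched, so py is the middle locus and the order is w – py – e.
w–py: (247 + 53)/1759 = 0.1706; py–e: (321 + 53)/1759 = 0.2126.
Expected DCO frequency = 0.1706 × 0.2126 ≈ 0.03627; observed = 53/1759 ≈ 0.03013.
Coefficient of coincidence = 0.03013/0.03627 ≈ 0.83; interference = 1 − 0.83 = 0.17.

0.17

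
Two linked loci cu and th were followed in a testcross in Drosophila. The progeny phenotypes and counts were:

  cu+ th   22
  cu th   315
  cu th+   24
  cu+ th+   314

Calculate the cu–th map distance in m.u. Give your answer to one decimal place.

6.8 m.u.

The two most frequent classes, cu+ th+ (314) and cu th (315), are the parental types, so the F1 was cu+ th+ / cu th.
The recombinant classes are cu+ th and cu th+: 22 + 24 = 46.
Recombination frequency = 46/675 = 0.0681 ≈ 6.8%, i.e. 6.8 m.u.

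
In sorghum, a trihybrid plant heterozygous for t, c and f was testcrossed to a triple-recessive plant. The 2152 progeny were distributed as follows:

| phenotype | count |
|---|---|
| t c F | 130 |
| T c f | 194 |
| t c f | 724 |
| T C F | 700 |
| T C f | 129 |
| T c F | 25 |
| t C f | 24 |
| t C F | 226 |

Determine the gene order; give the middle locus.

c

The two most frequent reciprocal classes, T C F and t c f, are the parental types, so the F1 was T C F / t c f.
The two rarest classes, T c F and t C f, are the double crossovers. Comparing them with the parentals, only the c allele has switched, so c is the middle locus and the order is f – c – t.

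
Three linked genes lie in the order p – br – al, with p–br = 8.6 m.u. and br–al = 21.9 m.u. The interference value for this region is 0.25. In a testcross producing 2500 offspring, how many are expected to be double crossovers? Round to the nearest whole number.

Map distances give recombination frequencies of 0.086 and 0.219 for the two intervals.
With interference 0.25 (so coincidence = 0.75), expected double-crossover frequency = 0.086 × 0.219 × 0.75 = 0.01413.
Expected number = 0.01413 × 2500 = 35.31 ≈ 35.

35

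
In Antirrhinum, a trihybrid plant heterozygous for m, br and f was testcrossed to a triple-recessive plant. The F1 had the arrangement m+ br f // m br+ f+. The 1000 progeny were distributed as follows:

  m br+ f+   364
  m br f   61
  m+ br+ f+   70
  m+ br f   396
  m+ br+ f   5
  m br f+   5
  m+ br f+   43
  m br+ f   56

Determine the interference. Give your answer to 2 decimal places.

The two rarest classes, m+ br+ f and m br f+, are the double crossovers. Comparing them with the parentals, only the br allele has switched, so br is the middle locus and the order is m – br – f.
m–br: (131 + 10)/1000 = 0.1410; br–f: (99 + 10)/1000 = 0.1090.
Expected DCO frequency = 0.1410 × 0.1090 ≈ 0.01537; observed = 10/1000 ≈ 0.01000.
Coefficient of coincidence = 0.01000/0.01537 ≈ 0.65; interference = 1 − 0.65 = 0.35.

0.35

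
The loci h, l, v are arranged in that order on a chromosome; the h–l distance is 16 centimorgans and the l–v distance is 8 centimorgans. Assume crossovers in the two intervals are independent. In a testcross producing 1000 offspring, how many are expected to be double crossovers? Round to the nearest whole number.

13

Map distances give recombination frequencies of 0.160 and 0.080 for the two intervals.
With no interference, expected double-crossover frequency = 0.160 × 0.080 = 0.01280.
Expected number = 0.01280 × 1000 = 12.80 ≈ 13.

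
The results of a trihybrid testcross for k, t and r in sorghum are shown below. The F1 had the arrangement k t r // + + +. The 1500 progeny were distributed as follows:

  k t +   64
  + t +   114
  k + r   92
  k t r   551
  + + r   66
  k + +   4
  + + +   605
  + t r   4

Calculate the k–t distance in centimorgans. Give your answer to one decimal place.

14.3 centimorgans

The two rarest classes, + t r and k + +, are the double crossovers. Comparing them with the parentals, only the k allele has switched, so k is the middle locus and the order is t – k – r.
Crossovers in the t–k interval produce the single-crossover classes k + r and + t + (92 + 114 = 206) plus the double crossovers (8).
RF(t–k) = (206 + 8) / 1500 = 214/1500 = 0.1427 → 14.3 centimorgans.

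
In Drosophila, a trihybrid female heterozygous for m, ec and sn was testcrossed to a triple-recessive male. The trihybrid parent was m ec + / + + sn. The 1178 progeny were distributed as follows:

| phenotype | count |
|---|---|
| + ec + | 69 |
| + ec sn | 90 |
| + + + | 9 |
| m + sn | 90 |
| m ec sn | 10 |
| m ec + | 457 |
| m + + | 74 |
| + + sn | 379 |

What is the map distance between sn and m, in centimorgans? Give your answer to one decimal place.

15.1 centimorgans

The two rarest classes, m ec sn and + + +, are the double crossovers. Comparing them with the parentals, only the sn allele has switched, so sn is the middle locus and the order is m – sn – ec.
Crossovers in the m–sn interval produce the single-crossover classes + ec + and m + sn (69 + 90 = 159) plus the double crossovers (19).
RF(m–sn) = (159 + 19) / 1178 = 178/1178 = 0.1511 → 15.1 centimorgans.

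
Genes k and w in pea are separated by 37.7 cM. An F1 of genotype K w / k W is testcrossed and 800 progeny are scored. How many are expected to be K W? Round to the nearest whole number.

151

A map distance of 37.7 cM corresponds to a recombination frequency of 0.377.
The F1 is K w / k W, so K W is a recombinant gamete class with expected frequency r/2 = 0.377/2 = 0.1885.
Expected number = 0.1885 × 800 = 150.80 ≈ 151.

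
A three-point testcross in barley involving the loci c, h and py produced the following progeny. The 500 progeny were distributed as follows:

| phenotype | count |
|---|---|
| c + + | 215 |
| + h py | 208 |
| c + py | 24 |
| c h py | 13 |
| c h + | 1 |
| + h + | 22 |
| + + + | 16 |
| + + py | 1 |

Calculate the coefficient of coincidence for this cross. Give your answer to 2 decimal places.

0.67

The two most frequent reciprocal classes, + h py and c + +, are the parental types, so the F1 was + h py / c + +.
The two rarest classes, + + py and c h +, are the double crossovers. Comparing them with the parentals, only the h allele has switched, so h is the middle locus and the order is py – h – c.
py–h: (46 + 2)/500 = 0.0960; h–c: (29 + 2)/500 = 0.0620.
Expected DCO frequency = 0.0960 × 0.0620 ≈ 0.00595; observed = 2/500 ≈ 0.00400.
Coefficient of coincidence = 0.00400/0.00595 ≈ 0.67.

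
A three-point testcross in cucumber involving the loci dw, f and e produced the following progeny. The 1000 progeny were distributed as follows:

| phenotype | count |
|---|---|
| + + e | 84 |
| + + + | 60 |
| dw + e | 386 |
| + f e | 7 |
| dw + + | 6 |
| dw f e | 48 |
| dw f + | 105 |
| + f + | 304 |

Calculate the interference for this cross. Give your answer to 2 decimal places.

The two most frequent reciprocal classes, dw + e and + f +, are the parental types, so the F1 was dw + e / + f +.
The two rarest classes, dw + + and + f e, are the double crossovers. Comparing them with the parentals, only the e allele has switched, so e is the middle locus and the order is dw – e – f.
dw–e: (189 + 13)/1000 = 0.2020; e–f: (108 + 13)/1000 = 0.1210.
Expected DCO frequency = 0.2020 × 0.1210 ≈ 0.02444; observed = 13/1000 ≈ 0.01300.
Coefficient of coincidence = 0.01300/0.02444 ≈ 0.53; interference = 1 − 0.53 = 0.47.

0.47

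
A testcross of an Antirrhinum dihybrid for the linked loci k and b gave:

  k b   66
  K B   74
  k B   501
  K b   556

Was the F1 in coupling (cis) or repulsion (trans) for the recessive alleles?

The two most frequent classes are K b (556) and k B (501); these are the parental (non-recombinant) types.
So the F1 carried K b on one chromosome and k B on the other — the recessive alleles are on opposite chromosomes (trans / repulsion).

trans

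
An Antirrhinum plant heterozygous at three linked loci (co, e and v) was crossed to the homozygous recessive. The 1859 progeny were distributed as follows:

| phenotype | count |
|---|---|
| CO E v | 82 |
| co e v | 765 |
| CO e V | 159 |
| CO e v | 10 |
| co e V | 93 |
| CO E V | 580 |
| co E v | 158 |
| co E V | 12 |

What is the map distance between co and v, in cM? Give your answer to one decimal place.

10.6 cM

The two most frequent reciprocal classes, CO E V and co e v, are the parental types, so the F1 was CO E V / co e v.
The two rarest classes, co E V and CO e v, are the double crossovers. Comparing them with the parentals, only the co allele has switched, so co is the middle locus and the order is e – co – v.
Crossovers in the co–v interval produce the single-crossover classes CO E v and co e V (82 + 93 = 175) plus the double crossovers (22).
RF(co–v) = (175 + 22) / 1859 = 197/1859 = 0.1060 → 10.6 cM.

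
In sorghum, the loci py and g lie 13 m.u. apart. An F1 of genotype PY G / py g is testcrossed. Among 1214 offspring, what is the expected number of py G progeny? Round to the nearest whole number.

79

A map distance of 13 m.u. corresponds to a recombination frequency of 0.130.
The F1 is PY G / py g, so py G is a recombinant gamete class with expected frequency r/2 = 0.130/2 = 0.0650.
Expected number = 0.0650 × 1214 = 78.91 ≈ 79.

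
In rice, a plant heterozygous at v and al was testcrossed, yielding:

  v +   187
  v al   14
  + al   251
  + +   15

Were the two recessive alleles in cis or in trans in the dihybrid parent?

trans

The two most frequent classes are + al (251) and v + (187); these are the parental (non-recombinant) types.
So the F1 carried + al on one chromosome and v + on the other — the recessive alleles are on opposite chromosomes (trans / repulsion).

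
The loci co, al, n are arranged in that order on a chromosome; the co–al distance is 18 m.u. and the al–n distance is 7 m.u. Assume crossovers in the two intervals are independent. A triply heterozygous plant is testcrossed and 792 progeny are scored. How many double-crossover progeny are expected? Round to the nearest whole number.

10

Map distances give recombination frequencies of 0.180 and 0.070 for the two intervals.
With no interference, expected double-crossover frequency = 0.180 × 0.070 = 0.01260.
Expected number = 0.01260 × 792 = 9.98 ≈ 10.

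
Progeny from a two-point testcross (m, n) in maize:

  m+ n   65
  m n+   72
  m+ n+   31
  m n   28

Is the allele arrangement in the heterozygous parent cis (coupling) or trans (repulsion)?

trans

The two most frequent classes are m+ n (65) and m n+ (72); these are the parental (non-recombinant) types.
So the F1 carried m+ n on one chromosome and m n+ on the other — the recessive alleles are on opposite chromosomes (trans / repulsion).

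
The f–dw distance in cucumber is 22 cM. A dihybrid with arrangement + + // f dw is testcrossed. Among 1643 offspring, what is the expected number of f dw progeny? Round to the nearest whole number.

641

A map distance of 22 cM corresponds to a recombination frequency of 0.220.
The F1 is + + / f dw, so f dw is a parental gamete class with expected frequency (1 − r)/2 = 0.780/2 = 0.3900.
Expected number = 0.3900 × 1643 = 640.77 ≈ 641.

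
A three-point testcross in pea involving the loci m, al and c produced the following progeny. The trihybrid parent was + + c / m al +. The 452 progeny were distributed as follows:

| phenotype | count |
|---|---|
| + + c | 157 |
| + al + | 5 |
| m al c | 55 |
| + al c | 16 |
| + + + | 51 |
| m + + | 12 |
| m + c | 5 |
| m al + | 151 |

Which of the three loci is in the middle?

The two rarest classes, m + c and + al +, are the double crossovers. Comparing them with the parentals, only the m allele has switched, so m is the middle locus and the order is al – m – c.

m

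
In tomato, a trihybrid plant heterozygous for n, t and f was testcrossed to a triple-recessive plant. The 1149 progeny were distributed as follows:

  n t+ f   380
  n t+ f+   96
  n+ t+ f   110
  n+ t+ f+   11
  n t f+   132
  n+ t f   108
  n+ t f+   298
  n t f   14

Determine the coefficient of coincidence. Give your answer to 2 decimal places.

The two most frequent reciprocal classes, n t+ f and n+ t f+, are the parental types, so the F1 was n t+ f / n+ t f+.
The two rarest classes, n t f and n+ t+ f+, are the double crossovers. Comparing them with the parentals, only the t allele has switched, so t is the middle locus and the order is f – t – n.
f–t: (204 + 25)/1149 = 0.1993; t–n: (242 + 25)/1149 = 0.2324.
Expected DCO frequency = 0.1993 × 0.2324 ≈ 0.04632; observed = 25/1149 ≈ 0.02176.
Coefficient of coincidence = 0.02176/0.04632 ≈ 0.47.

0.47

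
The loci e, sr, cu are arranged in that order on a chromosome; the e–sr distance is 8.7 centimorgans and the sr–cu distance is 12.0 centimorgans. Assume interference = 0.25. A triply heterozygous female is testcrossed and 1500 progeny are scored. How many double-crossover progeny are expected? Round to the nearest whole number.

12

Map distances give recombination frequencies of 0.087 and 0.120 for the two intervals.
With interference 0.25 (so coincidence = 0.75), expected double-crossover frequency = 0.087 × 0.120 × 0.75 = 0.00783.
Expected number = 0.00783 × 1500 = 11.75 ≈ 12.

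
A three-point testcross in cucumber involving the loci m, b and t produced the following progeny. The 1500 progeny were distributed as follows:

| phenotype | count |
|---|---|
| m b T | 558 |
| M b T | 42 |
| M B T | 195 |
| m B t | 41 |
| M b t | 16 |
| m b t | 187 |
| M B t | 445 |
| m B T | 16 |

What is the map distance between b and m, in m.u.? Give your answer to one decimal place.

The two most frequent reciprocal classes, m b T and M B t, are the parental types, so the F1 was m b T / M B t.
The two rarest classes, m B T and M b t, are the double crossovers. Comparing them with the parentals, only the b allele has switched, so b is the middle locus and the order is m – b – t.
Crossovers in the m–b interval produce the single-crossover classes M b T and m B t (42 + 41 = 83) plus the double crossovers (32).
RF(m–b) = (83 + 32) / 1500 = 115/1500 = 0.0767 → 7.7 m.u.

7.7 m.u.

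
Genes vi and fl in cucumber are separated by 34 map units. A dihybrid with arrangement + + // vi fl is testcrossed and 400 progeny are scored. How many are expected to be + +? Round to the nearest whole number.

132

A map distance of 34 map units corresponds to a recombination frequency of 0.340.
The F1 is + + / vi fl, so + + is a parental gamete class with expected frequency (1 − r)/2 = 0.660/2 = 0.3300.
Expected number = 0.3300 × 400 = 132.00 ≈ 132.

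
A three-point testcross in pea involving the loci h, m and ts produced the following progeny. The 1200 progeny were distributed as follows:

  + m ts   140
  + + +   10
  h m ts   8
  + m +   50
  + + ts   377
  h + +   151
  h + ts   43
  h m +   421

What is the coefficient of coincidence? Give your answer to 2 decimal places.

The two most frequent reciprocal classes, + + ts and h m +, are the parental types, so the F1 was + + ts / h m +.
The two rarest classes, + + + and h m ts, are the double crossovers. Comparing them with the parentals, only the ts allele has switched, so ts is the middle locus and the order is h – ts – m.
h–ts: (93 + 18)/1200 = 0.0925; ts–m: (291 + 18)/1200 = 0.2575.
Expected DCO frequency = 0.0925 × 0.2575 ≈ 0.02382; observed = 18/1200 ≈ 0.01500.
Coefficient of coincidence = 0.01500/0.02382 ≈ 0.63.

0.63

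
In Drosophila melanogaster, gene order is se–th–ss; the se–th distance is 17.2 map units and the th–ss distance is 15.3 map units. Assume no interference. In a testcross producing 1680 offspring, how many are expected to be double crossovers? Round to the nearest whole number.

44

Map distances give recombination frequencies of 0.172 and 0.153 for the two intervals.
With no interference, expected double-crossover frequency = 0.172 × 0.153 = 0.02632.
Expected number = 0.02632 × 1680 = 44.21 ≈ 44.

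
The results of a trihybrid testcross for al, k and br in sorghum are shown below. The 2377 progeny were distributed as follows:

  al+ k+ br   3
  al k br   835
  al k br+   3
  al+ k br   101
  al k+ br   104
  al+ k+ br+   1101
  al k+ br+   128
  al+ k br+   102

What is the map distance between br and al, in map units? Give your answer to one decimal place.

9.9 map units

The two most frequent reciprocal classes, al k br and al+ k+ br+, are the parental types, so the F1 was al k br / al+ k+ br+.
The two rarest classes, al k br+ and al+ k+ br, are the double crossovers. Comparing them with the parentals, only the br allele has switched, so br is the middle locus and the order is al – br – k.
Crossovers in the al–br interval produce the single-crossover classes al+ k br and al k+ br+ (101 + 128 = 229) plus the double crossovers (6).
RF(al–br) = (229 + 6) / 2377 = 235/2377 = 0.0989 → 9.9 map units.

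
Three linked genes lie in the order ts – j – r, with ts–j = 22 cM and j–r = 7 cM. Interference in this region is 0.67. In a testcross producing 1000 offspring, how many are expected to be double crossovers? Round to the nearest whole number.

Map distances give recombination frequencies of 0.220 and 0.070 for the two intervals.
With interference 0.67 (so coincidence = 0.33), expected double-crossover frequency = 0.220 × 0.070 × 0.33 = 0.00508.
Expected number = 0.00508 × 1000 = 5.08 ≈ 5.

5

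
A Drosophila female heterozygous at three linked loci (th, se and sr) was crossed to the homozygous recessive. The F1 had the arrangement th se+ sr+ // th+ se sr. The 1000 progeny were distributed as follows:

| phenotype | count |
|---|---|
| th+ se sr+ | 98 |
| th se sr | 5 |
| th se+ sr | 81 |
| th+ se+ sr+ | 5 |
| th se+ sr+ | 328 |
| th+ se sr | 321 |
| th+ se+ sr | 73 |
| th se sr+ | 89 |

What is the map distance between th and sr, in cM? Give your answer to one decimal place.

18.9 cM

The two rarest classes, th+ se+ sr+ and th se sr, are the double crossovers. Comparing them with the parentals, only the th allele has switched, so th is the middle locus and the order is sr – th – se.
Crossovers in the sr–th interval produce the single-crossover classes th se+ sr and th+ se sr+ (81 + 98 = 179) plus the double crossovers (10).
RF(sr–th) = (179 + 10) / 1000 = 189/1000 = 0.1890 → 18.9 cM.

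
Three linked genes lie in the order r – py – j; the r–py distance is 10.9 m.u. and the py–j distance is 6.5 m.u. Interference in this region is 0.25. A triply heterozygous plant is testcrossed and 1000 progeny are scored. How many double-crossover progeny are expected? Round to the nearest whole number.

5

Map distances give recombination frequencies of 0.109 and 0.065 for the two intervals.
With interference 0.25 (so coincidence = 0.75), expected double-crossover frequency = 0.109 × 0.065 × 0.75 = 0.00531.
Expected number = 0.00531 × 1000 = 5.31 ≈ 5.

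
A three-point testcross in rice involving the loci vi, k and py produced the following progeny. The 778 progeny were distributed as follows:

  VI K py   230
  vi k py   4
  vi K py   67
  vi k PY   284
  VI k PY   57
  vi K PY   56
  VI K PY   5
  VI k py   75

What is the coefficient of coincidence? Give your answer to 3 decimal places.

The two most frequent reciprocal classes, vi k PY and VI K py, are the parental types, so the F1 was vi k PY / VI K py.
The two rarest classes, vi k py and VI K PY, are the double crossovers. Comparing them with the parentals, only the py allele has switched, so py is the middle locus and the order is k – py – vi.
k–py: (131 + 9)/778 = 0.1799; py–vi: (124 + 9)/778 = 0.1710.
Expected DCO frequency = 0.1799 × 0.1710 ≈ 0.03076; observed = 9/778 ≈ 0.01157.
Coefficient of coincidence = 0.01157/0.03076 ≈ 0.376.

0.376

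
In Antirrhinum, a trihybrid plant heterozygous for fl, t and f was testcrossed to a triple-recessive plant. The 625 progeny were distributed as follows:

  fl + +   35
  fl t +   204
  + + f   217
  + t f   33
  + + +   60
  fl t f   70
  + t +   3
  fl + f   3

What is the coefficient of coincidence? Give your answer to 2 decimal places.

The two most frequent reciprocal classes, fl t + and + + f, are the parental types, so the F1 was fl t + / + + f.
The two rarest classes, + t + and fl + f, are the double crossovers. Comparing them with the parentals, only the fl allele has switched, so fl is the middle locus and the order is f – fl – t.
f–fl: (130 + 6)/625 = 0.2176; fl–t: (68 + 6)/625 = 0.1184.
Expected DCO frequency = 0.2176 × 0.1184 ≈ 0.02576; observed = 6/625 ≈ 0.00960.
Coefficient of coincidence = 0.00960/0.02576 ≈ 0.37.

0.37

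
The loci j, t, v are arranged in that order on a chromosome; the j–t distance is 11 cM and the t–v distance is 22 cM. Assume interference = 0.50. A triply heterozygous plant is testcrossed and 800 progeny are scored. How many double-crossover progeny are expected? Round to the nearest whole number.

10

Map distances give recombination frequencies of 0.110 and 0.220 for the two intervals.
With interference 0.50 (so coincidence = 0.50), expected double-crossover frequency = 0.110 × 0.220 × 0.50 = 0.01210.
Expected number = 0.01210 × 800 = 9.68 ≈ 10.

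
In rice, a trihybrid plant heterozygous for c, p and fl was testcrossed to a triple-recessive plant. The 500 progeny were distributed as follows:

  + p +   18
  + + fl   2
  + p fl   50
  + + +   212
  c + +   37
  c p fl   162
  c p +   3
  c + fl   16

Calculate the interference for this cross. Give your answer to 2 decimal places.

The two most frequent reciprocal classes, c p fl and + + +, are the parental types, so the F1 was c p fl / + + +.
The two rarest classes, c p + and + + fl, are the double crossovers. Comparing them with the parentals, only the fl allele has switched, so fl is the middle locus and the order is p – fl – c.
p–fl: (34 + 5)/500 = 0.0780; fl–c: (87 + 5)/500 = 0.1840.
Expected DCO frequency = 0.0780 × 0.1840 ≈ 0.01435; observed = 5/500 ≈ 0.01000.
Coefficient of coincidence = 0.01000/0.01435 ≈ 0.70; interference = 1 − 0.70 = 0.30.

0.30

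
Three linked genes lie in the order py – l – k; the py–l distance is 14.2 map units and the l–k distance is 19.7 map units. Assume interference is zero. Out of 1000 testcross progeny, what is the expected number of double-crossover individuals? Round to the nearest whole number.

Map distances give recombination frequencies of 0.142 and 0.197 for the two intervals.
With no interference, expected double-crossover frequency = 0.142 × 0.197 = 0.02797.
Expected number = 0.02797 × 1000 = 27.97 ≈ 28.

28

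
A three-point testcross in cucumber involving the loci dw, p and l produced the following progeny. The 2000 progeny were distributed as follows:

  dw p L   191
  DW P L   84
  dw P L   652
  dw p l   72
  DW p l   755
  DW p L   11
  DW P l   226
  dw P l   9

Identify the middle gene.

The two most frequent reciprocal classes, DW p l and dw P L, are the parental types, so the F1 was DW p l / dw P L.
The two rarest classes, DW p L and dw P l, are the double crossovers. Comparing them with the parentals, only the l allele has switched, so l is the middle locus and the order is p – l – dw.

l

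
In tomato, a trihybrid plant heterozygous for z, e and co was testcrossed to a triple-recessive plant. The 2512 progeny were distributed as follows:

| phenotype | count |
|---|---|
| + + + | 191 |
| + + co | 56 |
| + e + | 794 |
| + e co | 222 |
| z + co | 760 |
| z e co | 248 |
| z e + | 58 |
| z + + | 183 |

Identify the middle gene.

z

The two most frequent reciprocal classes, + e + and z + co, are the parental types, so the F1 was + e + / z + co.
The two rarest classes, z e + and + + co, are the double crossovers. Comparing them with the parentals, only the z allele has switched, so z is the middle locus and the order is co – z – e.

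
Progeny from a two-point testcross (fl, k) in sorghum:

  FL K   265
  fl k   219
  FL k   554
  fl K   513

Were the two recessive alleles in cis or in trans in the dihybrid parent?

The two most frequent classes are FL k (554) and fl K (513); these are the parental (non-recombinant) types.
So the F1 carried FL k on one chromosome and fl K on the other — the recessive alleles are on opposite chromosomes (trans / repulsion).

trans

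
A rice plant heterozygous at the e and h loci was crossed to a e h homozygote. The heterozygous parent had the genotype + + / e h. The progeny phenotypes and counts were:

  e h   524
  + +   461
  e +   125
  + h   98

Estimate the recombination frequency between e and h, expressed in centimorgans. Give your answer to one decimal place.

The recombinant classes are + h and e +: 98 + 125 = 223.
Recombination frequency = 223/1208 = 0.1846 ≈ 18.5%, i.e. 18.5 centimorgans.

18.5 centimorgans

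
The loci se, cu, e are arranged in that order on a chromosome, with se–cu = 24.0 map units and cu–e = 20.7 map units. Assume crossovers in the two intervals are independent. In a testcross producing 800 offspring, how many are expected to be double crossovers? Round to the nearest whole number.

Map distances give recombination frequencies of 0.240 and 0.207 for the two intervals.
With no interference, expected double-crossover frequency = 0.240 × 0.207 = 0.04968.
Expected number = 0.04968 × 800 = 39.74 ≈ 40.

40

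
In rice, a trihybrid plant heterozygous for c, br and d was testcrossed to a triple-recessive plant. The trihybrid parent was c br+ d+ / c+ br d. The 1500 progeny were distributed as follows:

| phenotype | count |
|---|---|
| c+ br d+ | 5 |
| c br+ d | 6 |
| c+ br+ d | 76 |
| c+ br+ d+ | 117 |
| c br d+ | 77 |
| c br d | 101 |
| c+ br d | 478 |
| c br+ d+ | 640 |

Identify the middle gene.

d

The two rarest classes, c br+ d and c+ br d+, are the double crossovers. Comparing them with the parentals, only the d allele has switched, so d is the middle locus and the order is c – d – br.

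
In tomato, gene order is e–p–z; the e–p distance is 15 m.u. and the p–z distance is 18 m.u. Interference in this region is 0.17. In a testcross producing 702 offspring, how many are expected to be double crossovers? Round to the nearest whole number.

Map distances give recombination frequencies of 0.150 and 0.180 for the two intervals.
With interference 0.17 (so coincidence = 0.83), expected double-crossover frequency = 0.150 × 0.180 × 0.83 = 0.02241.
Expected number = 0.02241 × 702 = 15.73 ≈ 16.

16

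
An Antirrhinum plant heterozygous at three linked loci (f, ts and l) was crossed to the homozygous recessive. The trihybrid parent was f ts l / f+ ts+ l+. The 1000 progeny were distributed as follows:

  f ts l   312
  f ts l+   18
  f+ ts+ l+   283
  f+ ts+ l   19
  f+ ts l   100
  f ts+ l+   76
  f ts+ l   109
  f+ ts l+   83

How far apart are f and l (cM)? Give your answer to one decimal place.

The two rarest classes, f ts l+ and f+ ts+ l, are the double crossovers. Comparing them with the parentals, only the l allele has switched, so l is the middle locus and the order is ts – l – f.
Crossovers in the l–f interval produce the single-crossover classes f+ ts l and f ts+ l+ (100 + 76 = 176) plus the double crossovers (37).
RF(l–f) = (176 + 37) / 1000 = 213/1000 = 0.2130 → 21.3 cM.

21.3 cM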